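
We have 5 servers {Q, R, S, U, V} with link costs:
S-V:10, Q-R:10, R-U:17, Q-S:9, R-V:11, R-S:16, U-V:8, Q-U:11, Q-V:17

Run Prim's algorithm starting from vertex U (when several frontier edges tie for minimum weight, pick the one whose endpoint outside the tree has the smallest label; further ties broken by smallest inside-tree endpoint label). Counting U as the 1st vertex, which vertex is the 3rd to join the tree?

Prim's algorithm from U:
Step 1: frontier [U-V 8, Q-U 11, R-U 17] → take U-V (8); add V.
Step 2: frontier [Q-U 11, R-U 17, S-V 10, R-V 11, Q-V 17] → take S-V (10); add S.
Step 3: frontier [Q-S 9, R-S 16, Q-U 11, R-U 17, R-V 11, Q-V 17] → take Q-S (9); add Q.
Step 4: frontier [Q-R 10, R-S 16, R-U 17, R-V 11] → take Q-R (10); add R.
Vertex order: U, V, S, Q, R. The 3rd vertex is S.

S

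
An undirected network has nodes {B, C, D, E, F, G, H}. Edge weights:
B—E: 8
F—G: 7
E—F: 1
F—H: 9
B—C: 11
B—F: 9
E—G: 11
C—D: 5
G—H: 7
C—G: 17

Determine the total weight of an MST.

Kruskal: consider edges lightest-first.
E—F (1): add. Components now {B} {C} {D} {E,F} {G} {H}
C—D (5): add. Components now {B} {C,D} {E,F} {G} {H}
F—G (7): add. Components now {B} {C,D} {E,F,G} {H}
G—H (7): add. Components now {B} {C,D} {E,F,G,H}
B—E (8): add. Components now {B,E,F,G,H} {C,D}
B—F (9): skip — B and F already connected.
F—H (9): skip — F and H already connected.
B—C (11): add. Components now {B,C,D,E,F,G,H}
MST edges: E—F, C—D, F—G, G—H, B—E, B—C; total weight 1+5+7+7+8+11 = 39.

39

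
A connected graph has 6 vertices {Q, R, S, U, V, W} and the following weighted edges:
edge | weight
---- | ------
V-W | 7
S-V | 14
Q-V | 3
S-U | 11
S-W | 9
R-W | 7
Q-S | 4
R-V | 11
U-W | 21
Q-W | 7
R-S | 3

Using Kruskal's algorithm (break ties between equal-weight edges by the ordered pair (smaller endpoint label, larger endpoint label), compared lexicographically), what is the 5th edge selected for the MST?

Sort edges by weight, then run Kruskal:
Q-V (3): add. Components now {Q,V} {R} {U} {S} {W}
R-S (3): add. Components now {Q,V} {R,S} {U} {W}
Q-S (4): add. Components now {Q,R,S,V} {U} {W}
Q-W (7): add. Components now {Q,R,S,V,W} {U}
R-W (7): skip — R and W already connected.
V-W (7): skip — V and W already connected.
S-W (9): skip — S and W already connected.
R-V (11): skip — R and V already connected.
S-U (11): add. Components now {Q,R,S,U,V,W}
The 5th edge added is S-U.

S-U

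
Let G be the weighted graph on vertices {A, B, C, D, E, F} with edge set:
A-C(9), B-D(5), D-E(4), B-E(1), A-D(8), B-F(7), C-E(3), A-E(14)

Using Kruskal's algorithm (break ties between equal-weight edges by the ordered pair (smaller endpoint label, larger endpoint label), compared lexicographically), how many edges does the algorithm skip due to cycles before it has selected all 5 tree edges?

1

Kruskal: consider edges lightest-first.
B-E (1): add. Components now {A} {B,E} {C} {D} {F}
C-E (3): add. Components now {A} {B,C,E} {D} {F}
D-E (4): add. Components now {A} {B,C,D,E} {F}
B-D (5): skip — B and D already connected.
B-F (7): add. Components now {A} {B,C,D,E,F}
A-D (8): add. Components now {A,B,C,D,E,F}
Edges rejected before the tree was complete: 1.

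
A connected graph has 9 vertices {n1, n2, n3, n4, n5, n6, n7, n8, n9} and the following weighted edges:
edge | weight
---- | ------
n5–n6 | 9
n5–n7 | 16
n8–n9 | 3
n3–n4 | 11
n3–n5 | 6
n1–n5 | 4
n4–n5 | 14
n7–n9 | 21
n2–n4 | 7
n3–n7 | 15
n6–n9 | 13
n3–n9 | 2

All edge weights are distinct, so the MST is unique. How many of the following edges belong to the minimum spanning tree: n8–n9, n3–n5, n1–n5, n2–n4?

Sort edges by weight, then run Kruskal:
n3–n9 (2): add — endpoints in different components.
n8–n9 (3): add — endpoints in different components.
n1–n5 (4): add — endpoints in different components.
n3–n5 (6): add — endpoints in different components.
n2–n4 (7): add — endpoints in different components.
n5–n6 (9): add — endpoints in different components.
n3–n4 (11): add — endpoints in different components.
n6–n9 (13): skip — n9 and n6 already connected.
n4–n5 (14): skip — n5 and n4 already connected.
n3–n7 (15): add — endpoints in different components.
MST edge set: {n3–n9, n8–n9, n1–n5, n3–n5, n2–n4, n5–n6, n3–n4, n3–n7}.
Of the listed edges, {n8–n9, n3–n5, n1–n5, n2–n4} are in the MST → 4.

4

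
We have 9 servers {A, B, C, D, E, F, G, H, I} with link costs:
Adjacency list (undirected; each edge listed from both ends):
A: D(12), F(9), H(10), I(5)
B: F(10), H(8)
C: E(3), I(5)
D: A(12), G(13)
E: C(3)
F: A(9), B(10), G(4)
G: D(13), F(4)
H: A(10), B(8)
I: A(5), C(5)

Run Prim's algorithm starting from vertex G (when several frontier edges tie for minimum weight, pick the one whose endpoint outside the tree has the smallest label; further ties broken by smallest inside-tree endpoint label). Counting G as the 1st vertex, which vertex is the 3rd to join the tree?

Prim's algorithm from G:
Step 1: frontier [F-G 4, D-G 13] → take F-G (4); add F.
Step 2: frontier [A-F 9, B-F 10, D-G 13] → take A-F (9); add A.
Step 3: frontier [A-I 5, A-H 10, A-D 12, B-F 10, D-G 13] → take A-I (5); add I.
Step 4: frontier [A-H 10, A-D 12, B-F 10, D-G 13, C-I 5] → take C-I (5); add C.
Step 5: frontier [A-H 10, A-D 12, C-E 3, B-F 10, D-G 13] → take C-E (3); add E.
Step 6: frontier [A-H 10, A-D 12, B-F 10, D-G 13] → take B-F (10); add B.
Step 7: frontier [A-H 10, A-D 12, B-H 8, D-G 13] → take B-H (8); add H.
Step 8: frontier [A-D 12, D-G 13] → take A-D (12); add D.
Vertex order: G, F, A, I, C, E, B, H, D. The 3rd vertex is A.

A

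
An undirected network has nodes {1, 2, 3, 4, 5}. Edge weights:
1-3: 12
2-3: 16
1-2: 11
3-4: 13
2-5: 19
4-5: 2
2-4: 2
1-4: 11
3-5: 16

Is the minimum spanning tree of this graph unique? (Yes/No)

No

Sort edges by weight, then run Kruskal:
2-4 (2): add. Components now {1} {2,4} {3} {5}
4-5 (2): add. Components now {1} {2,4,5} {3}
1-2 (11): add. Components now {1,2,4,5} {3}
1-4 (11): skip — 1 and 4 already connected.
1-3 (12): add. Components now {1,2,3,4,5}
Non-tree edge 1-4 has weight 11, equal to the heaviest edge on its tree cycle — swapping gives another MST of the same weight. Not unique.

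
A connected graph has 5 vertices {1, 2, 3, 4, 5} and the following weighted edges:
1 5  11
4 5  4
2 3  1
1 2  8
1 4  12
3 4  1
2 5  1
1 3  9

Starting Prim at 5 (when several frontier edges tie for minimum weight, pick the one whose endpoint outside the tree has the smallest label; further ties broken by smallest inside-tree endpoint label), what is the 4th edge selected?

1-2

Prim's algorithm from 5:
Step 1: cheapest edge leaving the tree is 2 5 (1); add 2.
Step 2: cheapest edge leaving the tree is 2 3 (1); add 3.
Step 3: cheapest edge leaving the tree is 3 4 (1); add 4.
Step 4: cheapest edge leaving the tree is 1 2 (8); add 1.
The 4th edge added is 1 2.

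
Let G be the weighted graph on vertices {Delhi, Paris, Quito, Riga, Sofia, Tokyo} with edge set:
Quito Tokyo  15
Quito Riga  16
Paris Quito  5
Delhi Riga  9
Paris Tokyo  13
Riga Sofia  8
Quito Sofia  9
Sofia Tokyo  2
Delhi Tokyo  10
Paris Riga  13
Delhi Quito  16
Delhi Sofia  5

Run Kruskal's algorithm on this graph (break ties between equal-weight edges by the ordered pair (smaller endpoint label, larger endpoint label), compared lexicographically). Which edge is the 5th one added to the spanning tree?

Quito-Sofia

Kruskal: consider edges lightest-first.
Sofia Tokyo (2): add — endpoints in different components.
Delhi Sofia (5): add — endpoints in different components.
Paris Quito (5): add — endpoints in different components.
Riga Sofia (8): add — endpoints in different components.
Delhi Riga (9): skip — Riga and Delhi already connected.
Quito Sofia (9): add — endpoints in different components.
The 5th edge added is Quito Sofia.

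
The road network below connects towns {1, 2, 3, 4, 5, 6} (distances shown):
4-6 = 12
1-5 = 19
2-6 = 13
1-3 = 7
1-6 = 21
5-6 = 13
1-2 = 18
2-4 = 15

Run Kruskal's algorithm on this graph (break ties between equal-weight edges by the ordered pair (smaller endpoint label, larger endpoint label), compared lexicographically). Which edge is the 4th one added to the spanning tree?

Kruskal: consider edges lightest-first.
1-3 (7): add. Components now {1,3} {2} {4} {5} {6}
4-6 (12): add. Components now {1,3} {2} {4,6} {5}
2-6 (13): add. Components now {1,3} {2,4,6} {5}
5-6 (13): add. Components now {1,3} {2,4,5,6}
2-4 (15): skip — 2 and 4 already connected.
1-2 (18): add. Components now {1,2,3,4,5,6}
The 4th edge added is 5-6.

5-6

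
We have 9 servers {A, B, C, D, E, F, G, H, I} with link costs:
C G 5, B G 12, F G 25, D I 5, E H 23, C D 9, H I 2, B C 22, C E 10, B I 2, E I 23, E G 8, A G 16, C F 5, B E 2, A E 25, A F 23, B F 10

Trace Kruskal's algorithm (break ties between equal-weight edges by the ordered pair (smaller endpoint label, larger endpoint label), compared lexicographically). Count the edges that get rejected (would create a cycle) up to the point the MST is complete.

4

Kruskal: consider edges lightest-first.
B E (2): add — endpoints in different components.
B I (2): add — endpoints in different components.
H I (2): add — endpoints in different components.
C F (5): add — endpoints in different components.
C G (5): add — endpoints in different components.
D I (5): add — endpoints in different components.
E G (8): add — endpoints in different components.
C D (9): skip — C and D already connected.
B F (10): skip — B and F already connected.
C E (10): skip — C and E already connected.
B G (12): skip — B and G already connected.
A G (16): add — endpoints in different components.
Edges rejected before the tree was complete: 4.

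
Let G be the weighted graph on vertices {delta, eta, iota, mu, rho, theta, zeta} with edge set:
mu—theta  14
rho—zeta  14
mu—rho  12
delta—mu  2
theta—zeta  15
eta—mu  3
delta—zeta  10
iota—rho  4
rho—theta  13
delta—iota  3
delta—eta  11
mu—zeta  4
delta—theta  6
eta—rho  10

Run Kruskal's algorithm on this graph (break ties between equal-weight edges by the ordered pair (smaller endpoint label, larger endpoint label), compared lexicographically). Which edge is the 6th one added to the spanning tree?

delta-theta

Kruskal's algorithm — process edges by increasing weight (ties by edge label):
delta—mu (2): add — endpoints in different components.
delta—iota (3): add — endpoints in different components.
eta—mu (3): add — endpoints in different components.
iota—rho (4): add — endpoints in different components.
mu—zeta (4): add — endpoints in different components.
delta—theta (6): add — endpoints in different components.
The 6th edge added is delta—theta.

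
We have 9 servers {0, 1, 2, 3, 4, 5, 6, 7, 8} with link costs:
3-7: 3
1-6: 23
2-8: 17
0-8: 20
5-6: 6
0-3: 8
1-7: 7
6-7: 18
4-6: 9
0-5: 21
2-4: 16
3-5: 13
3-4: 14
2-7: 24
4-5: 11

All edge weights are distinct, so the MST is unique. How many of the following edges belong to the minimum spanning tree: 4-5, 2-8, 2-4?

2

Kruskal's algorithm — process edges by increasing weight (ties by edge label):
3-7 (3): add — endpoints in different components.
5-6 (6): add — endpoints in different components.
1-7 (7): add — endpoints in different components.
0-3 (8): add — endpoints in different components.
4-6 (9): add — endpoints in different components.
4-5 (11): skip — 4 and 5 already connected.
3-5 (13): add — endpoints in different components.
3-4 (14): skip — 3 and 4 already connected.
2-4 (16): add — endpoints in different components.
2-8 (17): add — endpoints in different components.
MST edge set: {3-7, 5-6, 1-7, 0-3, 4-6, 3-5, 2-4, 2-8}.
Of the listed edges, {2-8, 2-4} are in the MST → 2.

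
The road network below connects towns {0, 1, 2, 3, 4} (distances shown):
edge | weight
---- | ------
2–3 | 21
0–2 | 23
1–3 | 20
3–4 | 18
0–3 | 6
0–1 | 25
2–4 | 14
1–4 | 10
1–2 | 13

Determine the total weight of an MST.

Prim's algorithm from 3:
Step 1: cheapest edge leaving the tree is 0–3 (6); add 0.
Step 2: cheapest edge leaving the tree is 3–4 (18); add 4.
Step 3: cheapest edge leaving the tree is 1–4 (10); add 1.
Step 4: cheapest edge leaving the tree is 1–2 (13); add 2.
MST edges: 0–3, 3–4, 1–4, 1–2; total weight 6+18+10+13 = 47.

47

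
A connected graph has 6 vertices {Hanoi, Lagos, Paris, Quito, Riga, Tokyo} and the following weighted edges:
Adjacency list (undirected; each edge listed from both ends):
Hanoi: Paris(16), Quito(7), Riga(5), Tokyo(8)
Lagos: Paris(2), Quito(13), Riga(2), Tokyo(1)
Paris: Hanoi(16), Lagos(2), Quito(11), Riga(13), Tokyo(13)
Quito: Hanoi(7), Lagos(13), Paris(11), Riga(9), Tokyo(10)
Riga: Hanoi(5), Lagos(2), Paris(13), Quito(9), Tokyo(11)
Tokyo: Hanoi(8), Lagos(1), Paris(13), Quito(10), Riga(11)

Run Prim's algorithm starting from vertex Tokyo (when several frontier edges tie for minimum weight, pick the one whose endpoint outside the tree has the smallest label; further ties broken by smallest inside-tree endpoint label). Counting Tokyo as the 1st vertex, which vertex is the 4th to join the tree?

Riga

Prim, starting at Tokyo.
Step 1: cheapest edge leaving the tree is Lagos—Tokyo (1); add Lagos.
Step 2: cheapest edge leaving the tree is Lagos—Paris (2); add Paris.
Step 3: cheapest edge leaving the tree is Lagos—Riga (2); add Riga.
Step 4: cheapest edge leaving the tree is Hanoi—Riga (5); add Hanoi.
Step 5: cheapest edge leaving the tree is Hanoi—Quito (7); add Quito.
Vertex order: Tokyo, Lagos, Paris, Riga, Hanoi, Quito. The 4th vertex is Riga.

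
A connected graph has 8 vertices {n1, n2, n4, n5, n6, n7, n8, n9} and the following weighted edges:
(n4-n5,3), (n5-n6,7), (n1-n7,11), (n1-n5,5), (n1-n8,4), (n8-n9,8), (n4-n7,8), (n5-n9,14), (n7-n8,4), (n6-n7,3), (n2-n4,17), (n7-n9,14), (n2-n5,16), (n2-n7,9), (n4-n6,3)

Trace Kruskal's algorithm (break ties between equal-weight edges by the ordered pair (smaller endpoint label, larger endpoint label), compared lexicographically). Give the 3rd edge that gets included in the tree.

n6-n7

Kruskal: consider edges lightest-first.
n4-n5 (3): add — endpoints in different components.
n4-n6 (3): add — endpoints in different components.
n6-n7 (3): add — endpoints in different components.
n1-n8 (4): add — endpoints in different components.
n7-n8 (4): add — endpoints in different components.
n1-n5 (5): skip — n5 and n1 already connected.
n5-n6 (7): skip — n6 and n5 already connected.
n4-n7 (8): skip — n4 and n7 already connected.
n8-n9 (8): add — endpoints in different components.
n2-n7 (9): add — endpoints in different components.
The 3rd edge added is n6-n7.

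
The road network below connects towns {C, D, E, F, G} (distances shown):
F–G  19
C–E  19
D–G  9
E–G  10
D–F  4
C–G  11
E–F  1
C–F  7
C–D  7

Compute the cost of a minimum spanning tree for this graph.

21

Prim, starting at G.
Step 1: cheapest edge leaving the tree is D–G (9); add D.
Step 2: cheapest edge leaving the tree is D–F (4); add F.
Step 3: cheapest edge leaving the tree is E–F (1); add E.
Step 4: cheapest edge leaving the tree is C–D (7); add C.
MST edges: D–G, D–F, E–F, C–D; total weight 9+4+1+7 = 21.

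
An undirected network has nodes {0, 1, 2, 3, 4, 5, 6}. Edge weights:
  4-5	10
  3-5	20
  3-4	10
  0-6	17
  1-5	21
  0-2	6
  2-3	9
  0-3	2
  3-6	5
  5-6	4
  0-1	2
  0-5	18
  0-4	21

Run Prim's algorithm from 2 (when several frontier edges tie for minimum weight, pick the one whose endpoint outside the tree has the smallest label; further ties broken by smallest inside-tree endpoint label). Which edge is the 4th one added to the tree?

Prim's algorithm from 2:
Step 1: frontier [0-2 6, 2-3 9] → take 0-2 (6); add 0.
Step 2: frontier [0-1 2, 0-3 2, 0-6 17, 0-5 18, 0-4 21, 2-3 9] → take 0-1 (2); add 1.
Step 3: frontier [0-3 2, 0-6 17, 0-5 18, 0-4 21, 1-5 21, 2-3 9] → take 0-3 (2); add 3.
Step 4: frontier [0-6 17, 0-5 18, 0-4 21, 1-5 21, 3-6 5, 3-4 10, 3-5 20] → take 3-6 (5); add 6.
Step 5: frontier [0-5 18, 0-4 21, 1-5 21, 3-4 10, 3-5 20, 5-6 4] → take 5-6 (4); add 5.
Step 6: frontier [0-4 21, 3-4 10, 4-5 10] → take 3-4 (10); add 4.
The 4th edge added is 3-6.

3-6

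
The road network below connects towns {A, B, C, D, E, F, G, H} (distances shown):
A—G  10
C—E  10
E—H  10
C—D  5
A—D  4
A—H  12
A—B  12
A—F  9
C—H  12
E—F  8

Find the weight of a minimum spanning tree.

Kruskal's algorithm — process edges by increasing weight (ties by edge label):
A—D (4): add — endpoints in different components.
C—D (5): add — endpoints in different components.
E—F (8): add — endpoints in different components.
A—F (9): add — endpoints in different components.
A—G (10): add — endpoints in different components.
C—E (10): skip — C and E already connected.
E—H (10): add — endpoints in different components.
A—B (12): add — endpoints in different components.
MST edges: A—D, C—D, E—F, A—F, A—G, E—H, A—B; total weight 4+5+8+9+10+10+12 = 58.

58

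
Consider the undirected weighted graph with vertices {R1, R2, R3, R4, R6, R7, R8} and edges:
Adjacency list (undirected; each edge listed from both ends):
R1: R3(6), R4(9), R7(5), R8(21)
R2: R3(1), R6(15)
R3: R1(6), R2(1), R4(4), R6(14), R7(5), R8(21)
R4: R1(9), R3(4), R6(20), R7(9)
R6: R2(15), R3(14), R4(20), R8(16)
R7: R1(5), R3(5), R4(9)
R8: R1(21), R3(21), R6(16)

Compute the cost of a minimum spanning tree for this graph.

45

Kruskal's algorithm — process edges by increasing weight (ties by edge label):
R2-R3 (1): add. Components now {R2,R3} {R6} {R8} {R4} {R7} {R1}
R3-R4 (4): add. Components now {R2,R3,R4} {R6} {R8} {R7} {R1}
R1-R7 (5): add. Components now {R2,R3,R4} {R6} {R8} {R1,R7}
R3-R7 (5): add. Components now {R1,R2,R3,R4,R7} {R6} {R8}
R1-R3 (6): skip — R3 and R1 already connected.
R1-R4 (9): skip — R4 and R1 already connected.
R4-R7 (9): skip — R4 and R7 already connected.
R3-R6 (14): add. Components now {R1,R2,R3,R4,R6,R7} {R8}
R2-R6 (15): skip — R6 and R2 already connected.
R6-R8 (16): add. Components now {R1,R2,R3,R4,R6,R7,R8}
MST edges: R2-R3, R3-R4, R1-R7, R3-R7, R3-R6, R6-R8; total weight 1+4+5+5+14+16 = 45.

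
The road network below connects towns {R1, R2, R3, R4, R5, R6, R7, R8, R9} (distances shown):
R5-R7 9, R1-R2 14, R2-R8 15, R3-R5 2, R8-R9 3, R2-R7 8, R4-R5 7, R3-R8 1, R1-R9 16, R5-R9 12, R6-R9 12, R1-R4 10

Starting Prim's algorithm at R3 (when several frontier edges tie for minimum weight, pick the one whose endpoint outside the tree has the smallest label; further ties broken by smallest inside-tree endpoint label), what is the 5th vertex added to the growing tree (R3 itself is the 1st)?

R4

Grow the tree from R3 using Prim:
Step 1: frontier [R3-R8 1, R3-R5 2] → take R3-R8 (1); add R8.
Step 2: frontier [R3-R5 2, R8-R9 3, R2-R8 15] → take R3-R5 (2); add R5.
Step 3: frontier [R4-R5 7, R5-R7 9, R5-R9 12, R8-R9 3, R2-R8 15] → take R8-R9 (3); add R9.
Step 4: frontier [R4-R5 7, R5-R7 9, R2-R8 15, R6-R9 12, R1-R9 16] → take R4-R5 (7); add R4.
Step 5: frontier [R1-R4 10, R5-R7 9, R2-R8 15, R6-R9 12, R1-R9 16] → take R5-R7 (9); add R7.
Step 6: frontier [R1-R4 10, R2-R7 8, R2-R8 15, R6-R9 12, R1-R9 16] → take R2-R7 (8); add R2.
Step 7: frontier [R1-R2 14, R1-R4 10, R6-R9 12, R1-R9 16] → take R1-R4 (10); add R1.
Step 8: frontier [R6-R9 12] → take R6-R9 (12); add R6.
Vertex order: R3, R8, R5, R9, R4, R7, R2, R1, R6. The 5th vertex is R4.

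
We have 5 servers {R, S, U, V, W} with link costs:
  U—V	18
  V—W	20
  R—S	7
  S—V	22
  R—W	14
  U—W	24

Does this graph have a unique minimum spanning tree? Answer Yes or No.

Kruskal's algorithm — process edges by increasing weight (ties by edge label):
R—S (7): add — endpoints in different components.
R—W (14): add — endpoints in different components.
U—V (18): add — endpoints in different components.
V—W (20): add — endpoints in different components.
Every non-tree edge has weight strictly greater than the heaviest edge on the tree path between its endpoints, so the MST is unique.

Yes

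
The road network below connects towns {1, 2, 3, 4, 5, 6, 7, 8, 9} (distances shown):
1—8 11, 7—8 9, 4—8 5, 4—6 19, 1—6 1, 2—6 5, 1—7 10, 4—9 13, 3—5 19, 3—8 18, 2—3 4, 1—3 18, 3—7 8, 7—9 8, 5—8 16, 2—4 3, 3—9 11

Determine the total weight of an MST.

Kruskal's algorithm — process edges by increasing weight (ties by edge label):
1—6 (1): add — endpoints in different components.
2—4 (3): add — endpoints in different components.
2—3 (4): add — endpoints in different components.
2—6 (5): add — endpoints in different components.
4—8 (5): add — endpoints in different components.
3—7 (8): add — endpoints in different components.
7—9 (8): add — endpoints in different components.
7—8 (9): skip — 7 and 8 already connected.
1—7 (10): skip — 1 and 7 already connected.
1—8 (11): skip — 1 and 8 already connected.
3—9 (11): skip — 3 and 9 already connected.
4—9 (13): skip — 4 and 9 already connected.
5—8 (16): add — endpoints in different components.
MST edges: 1—6, 2—4, 2—3, 2—6, 4—8, 3—7, 7—9, 5—8; total weight 1+3+4+5+5+8+8+16 = 50.

50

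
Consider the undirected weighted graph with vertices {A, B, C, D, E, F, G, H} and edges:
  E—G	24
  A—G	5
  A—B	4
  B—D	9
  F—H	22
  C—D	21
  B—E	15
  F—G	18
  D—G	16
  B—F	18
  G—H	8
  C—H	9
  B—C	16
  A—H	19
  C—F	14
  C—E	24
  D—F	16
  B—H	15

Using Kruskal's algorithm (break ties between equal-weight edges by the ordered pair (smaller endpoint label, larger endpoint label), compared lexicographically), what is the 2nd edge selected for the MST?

A-G

Sort edges by weight, then run Kruskal:
A—B (4): add — endpoints in different components.
A—G (5): add — endpoints in different components.
G—H (8): add — endpoints in different components.
B—D (9): add — endpoints in different components.
C—H (9): add — endpoints in different components.
C—F (14): add — endpoints in different components.
B—E (15): add — endpoints in different components.
The 2nd edge added is A—G.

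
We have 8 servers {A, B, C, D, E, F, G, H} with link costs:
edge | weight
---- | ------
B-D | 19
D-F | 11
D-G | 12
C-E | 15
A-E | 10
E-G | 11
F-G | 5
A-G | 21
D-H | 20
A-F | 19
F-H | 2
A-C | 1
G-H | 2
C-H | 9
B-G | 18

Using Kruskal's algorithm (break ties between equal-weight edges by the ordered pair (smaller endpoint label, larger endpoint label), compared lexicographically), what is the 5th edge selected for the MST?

Kruskal's algorithm — process edges by increasing weight (ties by edge label):
A-C (1): add — endpoints in different components.
F-H (2): add — endpoints in different components.
G-H (2): add — endpoints in different components.
F-G (5): skip — F and G already connected.
C-H (9): add — endpoints in different components.
A-E (10): add — endpoints in different components.
D-F (11): add — endpoints in different components.
E-G (11): skip — E and G already connected.
D-G (12): skip — D and G already connected.
C-E (15): skip — C and E already connected.
B-G (18): add — endpoints in different components.
The 5th edge added is A-E.

A-E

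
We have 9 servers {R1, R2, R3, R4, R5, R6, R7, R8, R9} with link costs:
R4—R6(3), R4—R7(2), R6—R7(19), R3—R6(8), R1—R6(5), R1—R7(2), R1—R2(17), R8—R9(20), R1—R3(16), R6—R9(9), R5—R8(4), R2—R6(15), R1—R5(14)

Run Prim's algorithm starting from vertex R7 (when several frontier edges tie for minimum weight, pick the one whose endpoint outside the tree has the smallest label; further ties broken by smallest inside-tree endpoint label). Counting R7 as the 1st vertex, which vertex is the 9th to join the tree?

R2

Prim's algorithm from R7:
Step 1: cheapest edge leaving the tree is R1—R7 (2); add R1.
Step 2: cheapest edge leaving the tree is R4—R7 (2); add R4.
Step 3: cheapest edge leaving the tree is R4—R6 (3); add R6.
Step 4: cheapest edge leaving the tree is R3—R6 (8); add R3.
Step 5: cheapest edge leaving the tree is R6—R9 (9); add R9.
Step 6: cheapest edge leaving the tree is R1—R5 (14); add R5.
Step 7: cheapest edge leaving the tree is R5—R8 (4); add R8.
Step 8: cheapest edge leaving the tree is R2—R6 (15); add R2.
Vertex order: R7, R1, R4, R6, R3, R9, R5, R8, R2. The 9th vertex is R2.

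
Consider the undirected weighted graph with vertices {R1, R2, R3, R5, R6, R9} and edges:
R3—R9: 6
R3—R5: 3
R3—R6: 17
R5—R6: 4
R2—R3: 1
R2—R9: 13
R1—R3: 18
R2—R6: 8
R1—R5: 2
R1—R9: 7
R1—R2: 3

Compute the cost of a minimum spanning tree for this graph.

16

Sort edges by weight, then run Kruskal:
R2—R3 (1): add. Components now {R5} {R1} {R2,R3} {R9} {R6}
R1—R5 (2): add. Components now {R1,R5} {R2,R3} {R9} {R6}
R1—R2 (3): add. Components now {R1,R2,R3,R5} {R9} {R6}
R3—R5 (3): skip — R5 and R3 already connected.
R5—R6 (4): add. Components now {R1,R2,R3,R5,R6} {R9}
R3—R9 (6): add. Components now {R1,R2,R3,R5,R6,R9}
MST edges: R2—R3, R1—R5, R1—R2, R5—R6, R3—R9; total weight 1+2+3+4+6 = 16.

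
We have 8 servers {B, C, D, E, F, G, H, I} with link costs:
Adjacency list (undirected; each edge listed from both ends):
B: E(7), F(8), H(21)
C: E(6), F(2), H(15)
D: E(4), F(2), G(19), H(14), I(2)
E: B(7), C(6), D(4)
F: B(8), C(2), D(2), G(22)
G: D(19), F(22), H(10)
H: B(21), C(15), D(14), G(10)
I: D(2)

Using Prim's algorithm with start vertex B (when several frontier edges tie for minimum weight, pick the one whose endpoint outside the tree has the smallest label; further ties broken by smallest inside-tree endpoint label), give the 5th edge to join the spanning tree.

D-I

Prim, starting at B.
Step 1: frontier [B-E 7, B-F 8, B-H 21] → take B-E (7); add E.
Step 2: frontier [B-F 8, B-H 21, D-E 4, C-E 6] → take D-E (4); add D.
Step 3: frontier [B-F 8, B-H 21, D-F 2, D-I 2, D-H 14, D-G 19, C-E 6] → take D-F (2); add F.
Step 4: frontier [B-H 21, D-I 2, D-H 14, D-G 19, C-E 6, C-F 2, F-G 22] → take C-F (2); add C.
Step 5: frontier [B-H 21, C-H 15, D-I 2, D-H 14, D-G 19, F-G 22] → take D-I (2); add I.
Step 6: frontier [B-H 21, C-H 15, D-H 14, D-G 19, F-G 22] → take D-H (14); add H.
Step 7: frontier [D-G 19, F-G 22, G-H 10] → take G-H (10); add G.
The 5th edge added is D-I.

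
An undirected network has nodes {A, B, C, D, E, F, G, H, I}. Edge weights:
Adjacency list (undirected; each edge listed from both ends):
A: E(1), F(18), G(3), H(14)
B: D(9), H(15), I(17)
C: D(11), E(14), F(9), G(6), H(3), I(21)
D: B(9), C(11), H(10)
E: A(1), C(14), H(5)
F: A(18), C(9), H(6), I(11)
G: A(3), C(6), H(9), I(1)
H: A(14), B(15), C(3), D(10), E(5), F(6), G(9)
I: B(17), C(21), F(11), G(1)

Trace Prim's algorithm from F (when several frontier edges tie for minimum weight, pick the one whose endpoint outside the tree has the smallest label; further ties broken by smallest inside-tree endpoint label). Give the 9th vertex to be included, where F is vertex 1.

B

Prim's algorithm from F:
Step 1: cheapest edge leaving the tree is F—H (6); add H.
Step 2: cheapest edge leaving the tree is C—H (3); add C.
Step 3: cheapest edge leaving the tree is E—H (5); add E.
Step 4: cheapest edge leaving the tree is A—E (1); add A.
Step 5: cheapest edge leaving the tree is A—G (3); add G.
Step 6: cheapest edge leaving the tree is G—I (1); add I.
Step 7: cheapest edge leaving the tree is D—H (10); add D.
Step 8: cheapest edge leaving the tree is B—D (9); add B.
Vertex order: F, H, C, E, A, G, I, D, B. The 9th vertex is B.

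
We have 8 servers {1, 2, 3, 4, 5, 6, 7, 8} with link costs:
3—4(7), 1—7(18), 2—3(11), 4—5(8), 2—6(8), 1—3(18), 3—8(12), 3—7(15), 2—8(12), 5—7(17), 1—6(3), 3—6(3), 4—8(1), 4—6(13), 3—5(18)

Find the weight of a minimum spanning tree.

Kruskal: consider edges lightest-first.
4—8 (1): add — endpoints in different components.
1—6 (3): add — endpoints in different components.
3—6 (3): add — endpoints in different components.
3—4 (7): add — endpoints in different components.
2—6 (8): add — endpoints in different components.
4—5 (8): add — endpoints in different components.
2—3 (11): skip — 2 and 3 already connected.
2—8 (12): skip — 2 and 8 already connected.
3—8 (12): skip — 3 and 8 already connected.
4—6 (13): skip — 4 and 6 already connected.
3—7 (15): add — endpoints in different components.
MST edges: 4—8, 1—6, 3—6, 3—4, 2—6, 4—5, 3—7; total weight 1+3+3+7+8+8+15 = 45.

45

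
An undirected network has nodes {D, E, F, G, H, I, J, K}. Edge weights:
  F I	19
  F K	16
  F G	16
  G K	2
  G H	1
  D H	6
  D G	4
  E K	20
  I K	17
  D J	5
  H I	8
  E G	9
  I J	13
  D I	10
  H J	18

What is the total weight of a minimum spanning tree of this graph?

Kruskal: consider edges lightest-first.
G H (1): add — endpoints in different components.
G K (2): add — endpoints in different components.
D G (4): add — endpoints in different components.
D J (5): add — endpoints in different components.
D H (6): skip — D and H already connected.
H I (8): add — endpoints in different components.
E G (9): add — endpoints in different components.
D I (10): skip — D and I already connected.
I J (13): skip — I and J already connected.
F G (16): add — endpoints in different components.
MST edges: G H, G K, D G, D J, H I, E G, F G; total weight 1+2+4+5+8+9+16 = 45.

45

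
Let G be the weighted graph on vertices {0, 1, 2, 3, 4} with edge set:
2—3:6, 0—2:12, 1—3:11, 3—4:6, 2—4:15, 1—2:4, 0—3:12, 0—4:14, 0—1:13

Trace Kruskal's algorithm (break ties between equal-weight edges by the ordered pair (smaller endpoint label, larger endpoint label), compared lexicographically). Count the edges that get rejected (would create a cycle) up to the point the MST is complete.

Kruskal: consider edges lightest-first.
1—2 (4): add — endpoints in different components.
2—3 (6): add — endpoints in different components.
3—4 (6): add — endpoints in different components.
1—3 (11): skip — 1 and 3 already connected.
0—2 (12): add — endpoints in different components.
Edges rejected before the tree was complete: 1.

1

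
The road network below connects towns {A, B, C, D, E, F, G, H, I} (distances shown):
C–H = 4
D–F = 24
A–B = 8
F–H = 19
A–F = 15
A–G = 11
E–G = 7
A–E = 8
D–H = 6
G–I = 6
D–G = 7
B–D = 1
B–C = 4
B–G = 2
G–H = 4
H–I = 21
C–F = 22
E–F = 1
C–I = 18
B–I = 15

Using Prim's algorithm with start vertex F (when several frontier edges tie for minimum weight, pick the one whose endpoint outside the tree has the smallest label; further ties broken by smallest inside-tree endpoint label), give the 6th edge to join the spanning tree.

Grow the tree from F using Prim:
Step 1: cheapest edge leaving the tree is E–F (1); add E.
Step 2: cheapest edge leaving the tree is E–G (7); add G.
Step 3: cheapest edge leaving the tree is B–G (2); add B.
Step 4: cheapest edge leaving the tree is B–D (1); add D.
Step 5: cheapest edge leaving the tree is B–C (4); add C.
Step 6: cheapest edge leaving the tree is C–H (4); add H.
Step 7: cheapest edge leaving the tree is G–I (6); add I.
Step 8: cheapest edge leaving the tree is A–B (8); add A.
The 6th edge added is C–H.

C-H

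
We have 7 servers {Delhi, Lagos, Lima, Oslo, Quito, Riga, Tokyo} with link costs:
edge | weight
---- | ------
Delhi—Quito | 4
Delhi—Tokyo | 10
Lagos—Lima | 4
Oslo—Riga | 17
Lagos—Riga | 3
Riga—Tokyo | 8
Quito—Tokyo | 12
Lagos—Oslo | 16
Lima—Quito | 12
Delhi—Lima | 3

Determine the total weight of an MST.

38

Prim's algorithm from Delhi:
Step 1: frontier [Delhi—Lima 3, Delhi—Quito 4, Delhi—Tokyo 10] → take Delhi—Lima (3); add Lima.
Step 2: frontier [Delhi—Quito 4, Delhi—Tokyo 10, Lagos—Lima 4, Lima—Quito 12] → take Lagos—Lima (4); add Lagos.
Step 3: frontier [Delhi—Quito 4, Delhi—Tokyo 10, Lagos—Riga 3, Lagos—Oslo 16, Lima—Quito 12] → take Lagos—Riga (3); add Riga.
Step 4: frontier [Delhi—Quito 4, Delhi—Tokyo 10, Lagos—Oslo 16, Lima—Quito 12, Riga—Tokyo 8, Oslo—Riga 17] → take Delhi—Quito (4); add Quito.
Step 5: frontier [Delhi—Tokyo 10, Lagos—Oslo 16, Quito—Tokyo 12, Riga—Tokyo 8, Oslo—Riga 17] → take Riga—Tokyo (8); add Tokyo.
Step 6: frontier [Lagos—Oslo 16, Oslo—Riga 17] → take Lagos—Oslo (16); add Oslo.
MST edges: Delhi—Lima, Lagos—Lima, Lagos—Riga, Delhi—Quito, Riga—Tokyo, Lagos—Oslo; total weight 3+4+3+4+8+16 = 38.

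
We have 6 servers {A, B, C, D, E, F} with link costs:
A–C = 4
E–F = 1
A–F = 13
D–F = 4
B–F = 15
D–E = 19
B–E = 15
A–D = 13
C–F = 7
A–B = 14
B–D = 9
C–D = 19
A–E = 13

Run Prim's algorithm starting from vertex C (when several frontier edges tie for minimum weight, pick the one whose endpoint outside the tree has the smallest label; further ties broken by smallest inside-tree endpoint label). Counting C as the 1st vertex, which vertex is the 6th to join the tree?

B

Prim's algorithm from C:
Step 1: cheapest edge leaving the tree is A–C (4); add A.
Step 2: cheapest edge leaving the tree is C–F (7); add F.
Step 3: cheapest edge leaving the tree is E–F (1); add E.
Step 4: cheapest edge leaving the tree is D–F (4); add D.
Step 5: cheapest edge leaving the tree is B–D (9); add B.
Vertex order: C, A, F, E, D, B. The 6th vertex is B.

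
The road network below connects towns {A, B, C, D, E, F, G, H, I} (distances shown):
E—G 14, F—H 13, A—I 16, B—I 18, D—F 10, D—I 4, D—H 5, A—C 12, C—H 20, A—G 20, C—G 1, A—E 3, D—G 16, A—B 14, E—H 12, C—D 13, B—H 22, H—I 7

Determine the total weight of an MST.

61

Prim's algorithm from G:
Step 1: cheapest edge leaving the tree is C—G (1); add C.
Step 2: cheapest edge leaving the tree is A—C (12); add A.
Step 3: cheapest edge leaving the tree is A—E (3); add E.
Step 4: cheapest edge leaving the tree is E—H (12); add H.
Step 5: cheapest edge leaving the tree is D—H (5); add D.
Step 6: cheapest edge leaving the tree is D—I (4); add I.
Step 7: cheapest edge leaving the tree is D—F (10); add F.
Step 8: cheapest edge leaving the tree is A—B (14); add B.
MST edges: C—G, A—C, A—E, E—H, D—H, D—I, D—F, A—B; total weight 1+12+3+12+5+4+10+14 = 61.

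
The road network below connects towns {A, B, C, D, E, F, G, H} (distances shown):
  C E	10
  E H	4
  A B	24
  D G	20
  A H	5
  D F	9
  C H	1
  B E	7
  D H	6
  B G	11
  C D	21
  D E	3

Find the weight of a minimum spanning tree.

40

Prim, starting at B.
Step 1: cheapest edge leaving the tree is B E (7); add E.
Step 2: cheapest edge leaving the tree is D E (3); add D.
Step 3: cheapest edge leaving the tree is E H (4); add H.
Step 4: cheapest edge leaving the tree is C H (1); add C.
Step 5: cheapest edge leaving the tree is A H (5); add A.
Step 6: cheapest edge leaving the tree is D F (9); add F.
Step 7: cheapest edge leaving the tree is B G (11); add G.
MST edges: B E, D E, E H, C H, A H, D F, B G; total weight 7+3+4+1+5+9+11 = 40.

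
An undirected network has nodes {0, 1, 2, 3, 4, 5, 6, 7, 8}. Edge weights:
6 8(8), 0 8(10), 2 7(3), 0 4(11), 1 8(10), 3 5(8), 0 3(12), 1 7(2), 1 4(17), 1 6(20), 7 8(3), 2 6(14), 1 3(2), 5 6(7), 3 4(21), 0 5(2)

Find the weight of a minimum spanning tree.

38

Kruskal: consider edges lightest-first.
0 5 (2): add — endpoints in different components.
1 3 (2): add — endpoints in different components.
1 7 (2): add — endpoints in different components.
2 7 (3): add — endpoints in different components.
7 8 (3): add — endpoints in different components.
5 6 (7): add — endpoints in different components.
3 5 (8): add — endpoints in different components.
6 8 (8): skip — 6 and 8 already connected.
0 8 (10): skip — 0 and 8 already connected.
1 8 (10): skip — 1 and 8 already connected.
0 4 (11): add — endpoints in different components.
MST edges: 0 5, 1 3, 1 7, 2 7, 7 8, 5 6, 3 5, 0 4; total weight 2+2+2+3+3+7+8+11 = 38.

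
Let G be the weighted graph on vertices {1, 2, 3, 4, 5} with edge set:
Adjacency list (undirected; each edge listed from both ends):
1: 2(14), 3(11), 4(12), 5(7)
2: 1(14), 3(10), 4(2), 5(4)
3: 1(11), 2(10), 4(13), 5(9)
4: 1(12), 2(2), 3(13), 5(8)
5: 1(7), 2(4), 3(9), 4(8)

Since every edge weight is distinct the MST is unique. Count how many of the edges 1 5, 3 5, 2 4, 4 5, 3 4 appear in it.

3

Kruskal: consider edges lightest-first.
2 4 (2): add — endpoints in different components.
2 5 (4): add — endpoints in different components.
1 5 (7): add — endpoints in different components.
4 5 (8): skip — 4 and 5 already connected.
3 5 (9): add — endpoints in different components.
MST edge set: {2 4, 2 5, 1 5, 3 5}.
Of the listed edges, {1 5, 3 5, 2 4} are in the MST → 3.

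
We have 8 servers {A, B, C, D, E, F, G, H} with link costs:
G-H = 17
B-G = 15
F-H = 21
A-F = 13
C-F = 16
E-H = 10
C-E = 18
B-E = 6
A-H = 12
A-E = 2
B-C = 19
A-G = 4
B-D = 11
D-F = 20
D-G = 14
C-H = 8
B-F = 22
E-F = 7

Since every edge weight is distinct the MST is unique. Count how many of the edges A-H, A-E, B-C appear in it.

Kruskal: consider edges lightest-first.
A-E (2): add — endpoints in different components.
A-G (4): add — endpoints in different components.
B-E (6): add — endpoints in different components.
E-F (7): add — endpoints in different components.
C-H (8): add — endpoints in different components.
E-H (10): add — endpoints in different components.
B-D (11): add — endpoints in different components.
MST edge set: {A-E, A-G, B-E, E-F, C-H, E-H, B-D}.
Of the listed edges, {A-E} are in the MST → 1.

1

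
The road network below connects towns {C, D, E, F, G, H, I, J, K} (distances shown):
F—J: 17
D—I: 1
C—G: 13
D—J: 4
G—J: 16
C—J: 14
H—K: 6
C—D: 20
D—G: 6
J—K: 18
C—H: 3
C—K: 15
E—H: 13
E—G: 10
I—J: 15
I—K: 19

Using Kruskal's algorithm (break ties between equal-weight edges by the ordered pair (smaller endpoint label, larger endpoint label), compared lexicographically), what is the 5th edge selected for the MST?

H-K

Sort edges by weight, then run Kruskal:
D—I (1): add — endpoints in different components.
C—H (3): add — endpoints in different components.
D—J (4): add — endpoints in different components.
D—G (6): add — endpoints in different components.
H—K (6): add — endpoints in different components.
E—G (10): add — endpoints in different components.
C—G (13): add — endpoints in different components.
E—H (13): skip — E and H already connected.
C—J (14): skip — C and J already connected.
C—K (15): skip — C and K already connected.
I—J (15): skip — I and J already connected.
G—J (16): skip — G and J already connected.
F—J (17): add — endpoints in different components.
The 5th edge added is H—K.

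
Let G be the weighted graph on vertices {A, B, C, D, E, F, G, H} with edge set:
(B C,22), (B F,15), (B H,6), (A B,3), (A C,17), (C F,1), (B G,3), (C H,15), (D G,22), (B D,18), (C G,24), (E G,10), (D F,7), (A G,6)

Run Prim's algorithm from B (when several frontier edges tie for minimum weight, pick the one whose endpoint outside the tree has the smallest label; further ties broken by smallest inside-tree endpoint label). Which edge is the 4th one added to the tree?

Grow the tree from B using Prim:
Step 1: frontier [A B 3, B G 3, B H 6, B F 15, B D 18, B C 22] → take A B (3); add A.
Step 2: frontier [A G 6, A C 17, B G 3, B H 6, B F 15, B D 18, B C 22] → take B G (3); add G.
Step 3: frontier [A C 17, B H 6, B F 15, B D 18, B C 22, E G 10, D G 22, C G 24] → take B H (6); add H.
Step 4: frontier [A C 17, B F 15, B D 18, B C 22, E G 10, D G 22, C G 24, C H 15] → take E G (10); add E.
Step 5: frontier [A C 17, B F 15, B D 18, B C 22, D G 22, C G 24, C H 15] → take C H (15); add C.
Step 6: frontier [B F 15, B D 18, C F 1, D G 22] → take C F (1); add F.
Step 7: frontier [B D 18, D F 7, D G 22] → take D F (7); add D.
The 4th edge added is E G.

E-G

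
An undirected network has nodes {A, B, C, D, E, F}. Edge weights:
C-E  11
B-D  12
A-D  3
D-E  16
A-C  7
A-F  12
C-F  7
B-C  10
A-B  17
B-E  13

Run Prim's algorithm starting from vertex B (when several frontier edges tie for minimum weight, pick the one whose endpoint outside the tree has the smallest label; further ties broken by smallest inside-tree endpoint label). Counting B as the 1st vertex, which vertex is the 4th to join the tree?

Prim's algorithm from B:
Step 1: cheapest edge leaving the tree is B-C (10); add C.
Step 2: cheapest edge leaving the tree is A-C (7); add A.
Step 3: cheapest edge leaving the tree is A-D (3); add D.
Step 4: cheapest edge leaving the tree is C-F (7); add F.
Step 5: cheapest edge leaving the tree is C-E (11); add E.
Vertex order: B, C, A, D, F, E. The 4th vertex is D.

D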